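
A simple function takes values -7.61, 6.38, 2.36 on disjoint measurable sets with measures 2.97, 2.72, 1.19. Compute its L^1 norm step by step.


Step 1: Compute |f_i|^1 for each value:
  |-7.61|^1 = 7.61
  |6.38|^1 = 6.38
  |2.36|^1 = 2.36
Step 2: Multiply by measures and sum:
  7.61 * 2.97 = 22.6017
  6.38 * 2.72 = 17.3536
  2.36 * 1.19 = 2.8084
Sum = 22.6017 + 17.3536 + 2.8084 = 42.7637
Step 3: Take the p-th root:
||f||_1 = (42.7637)^(1/1) = 42.7637


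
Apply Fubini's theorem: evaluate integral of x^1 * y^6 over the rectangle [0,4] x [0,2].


By Fubini's theorem, the double integral factors as a product of single integrals:
Step 1: integral_0^4 x^1 dx = [x^2/2] from 0 to 4
     = 4^2/2 = 8
Step 2: integral_0^2 y^6 dy = [y^7/7] from 0 to 2
     = 2^7/7 = 18.285714
Step 3: Double integral = 8 * 18.285714 = 146.285714


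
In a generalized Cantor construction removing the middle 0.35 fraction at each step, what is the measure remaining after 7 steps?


Step 1: At each step, fraction remaining = 1 - 0.35 = 0.65
Step 2: After 7 steps, measure = (0.65)^7
Result = 0.049022


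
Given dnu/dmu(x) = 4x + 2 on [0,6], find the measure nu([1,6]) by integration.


nu(A) = integral_A (dnu/dmu) dmu = integral_1^6 (4x + 2) dx
Step 1: Antiderivative F(x) = (4/2)x^2 + 2x
Step 2: F(6) = (4/2)*6^2 + 2*6 = 72 + 12 = 84
Step 3: F(1) = (4/2)*1^2 + 2*1 = 2 + 2 = 4
Step 4: nu([1,6]) = F(6) - F(1) = 84 - 4 = 80


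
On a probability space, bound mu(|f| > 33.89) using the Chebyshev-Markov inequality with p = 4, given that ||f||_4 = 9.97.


Chebyshev/Markov inequality: mu(|f| > eps) <= (||f||_p / eps)^p
Step 1: ||f||_4 / eps = 9.97 / 33.89 = 0.294187
Step 2: Raise to power p = 4:
  (0.294187)^4 = 0.00749
Step 3: Therefore mu(|f| > 33.89) <= 0.00749


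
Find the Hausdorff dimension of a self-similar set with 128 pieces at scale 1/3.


For a self-similar set with N copies scaled by 1/r:
dim_H = log(N)/log(r) = log(128)/log(3)
= 4.85203/1.098612
= 4.416508


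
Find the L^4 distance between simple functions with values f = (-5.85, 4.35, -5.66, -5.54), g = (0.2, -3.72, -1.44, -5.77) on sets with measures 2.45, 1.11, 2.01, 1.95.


Step 1: Compute differences f_i - g_i:
  -5.85 - 0.2 = -6.05
  4.35 - -3.72 = 8.07
  -5.66 - -1.44 = -4.22
  -5.54 - -5.77 = 0.23
Step 2: Compute |diff|^4 * measure for each set:
  |-6.05|^4 * 2.45 = 1339.743006 * 2.45 = 3282.370365
  |8.07|^4 * 1.11 = 4241.2526 * 1.11 = 4707.790386
  |-4.22|^4 * 2.01 = 317.139111 * 2.01 = 637.449612
  |0.23|^4 * 1.95 = 0.002798 * 1.95 = 0.005457
Step 3: Sum = 8627.61582
Step 4: ||f-g||_4 = (8627.61582)^(1/4) = 9.637684


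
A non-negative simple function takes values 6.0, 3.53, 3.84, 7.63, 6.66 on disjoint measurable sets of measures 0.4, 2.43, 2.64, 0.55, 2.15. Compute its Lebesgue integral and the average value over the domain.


Step 1: Integral = sum(value_i * measure_i)
= 6.0*0.4 + 3.53*2.43 + 3.84*2.64 + 7.63*0.55 + 6.66*2.15
= 2.4 + 8.5779 + 10.1376 + 4.1965 + 14.319
= 39.631
Step 2: Total measure of domain = 0.4 + 2.43 + 2.64 + 0.55 + 2.15 = 8.17
Step 3: Average value = 39.631 / 8.17 = 4.850796


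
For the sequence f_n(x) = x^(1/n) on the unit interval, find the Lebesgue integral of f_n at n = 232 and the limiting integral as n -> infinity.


At n = 232: f_232(x) = x^(1/232).
Step 1: integral(x^(1/232), 0, 1) = [x^(1/232+1) / (1/232+1)] from 0 to 1
     = 1 / (1/232 + 1) = 1 / ((232+1)/232) = 232/(232+1)
     = 232/233 = 0.995708
Step 2: As n -> infinity, f_n(x) = x^(1/n) -> 1 for x in (0,1], and f_n is increasing in n.
By MCT, lim_n integral(f_n) = integral(lim_n f_n) = integral(1, 0, 1) = 1.
Step 3: Verify convergence: 232/233 = 0.995708 -> 1


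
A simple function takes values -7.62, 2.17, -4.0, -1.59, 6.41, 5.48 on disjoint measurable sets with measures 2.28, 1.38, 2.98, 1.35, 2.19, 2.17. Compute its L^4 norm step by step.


Step 1: Compute |f_i|^4 for each value:
  |-7.62|^4 = 3371.474547
  |2.17|^4 = 22.173739
  |-4.0|^4 = 256
  |-1.59|^4 = 6.39129
  |6.41|^4 = 1688.231962
  |5.48|^4 = 901.824924
Step 2: Multiply by measures and sum:
  3371.474547 * 2.28 = 7686.961968
  22.173739 * 1.38 = 30.59976
  256 * 2.98 = 762.88
  6.39129 * 1.35 = 8.628241
  1688.231962 * 2.19 = 3697.227996
  901.824924 * 2.17 = 1956.960085
Sum = 7686.961968 + 30.59976 + 762.88 + 8.628241 + 3697.227996 + 1956.960085 = 14143.25805
Step 3: Take the p-th root:
||f||_4 = (14143.25805)^(1/4) = 10.905294


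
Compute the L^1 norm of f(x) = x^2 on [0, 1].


Step 1: ||f||_1 = (integral_0^1 |x^2|^1 dx)^(1/1)
     = (integral_0^1 x^2 dx)^(1/1)
Step 2: integral_0^1 x^2 dx = [x^3/(3)] from 0 to 1 = 1^3/3
     = 1/3 = 0.333333
Step 3: ||f||_1 = (0.333333)^(1/1) = 0.333333


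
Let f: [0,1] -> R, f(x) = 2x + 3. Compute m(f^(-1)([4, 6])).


f^(-1)([4, 6]) = {x : 4 <= 2x + 3 <= 6}
Solving: (4 - 3)/2 <= x <= (6 - 3)/2
= [0.5, 1.5]
Intersecting with [0,1]: [0.5, 1]
Measure = 1 - 0.5 = 0.5


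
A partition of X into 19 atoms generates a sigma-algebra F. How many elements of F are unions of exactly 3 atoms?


Each element of F is a union of some subset of the 19 atoms.
Elements that are unions of exactly 3 atoms correspond to 3-element subsets of the 19 atoms.
Count = C(19, 3) = 19! / (3! * 16!) = 969.


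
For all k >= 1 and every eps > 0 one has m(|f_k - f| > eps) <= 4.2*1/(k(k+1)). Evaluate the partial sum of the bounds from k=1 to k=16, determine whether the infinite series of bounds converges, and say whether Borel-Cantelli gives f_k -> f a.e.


Step 1: List the terms 4.2*1/(k(k+1)) for k = 1 to 16:
  k=1: 2.1
  k=2: 0.7
  k=3: 0.35
  k=4: 0.21
  k=5: 0.14
  k=6: 0.1
  k=7: 0.075
  k=8: 0.058333
  k=9: 0.046667
  k=10: 0.038182
  k=11: 0.031818
  k=12: 0.026923
  k=13: 0.023077
  k=14: 0.02
  k=15: 0.0175
  k=16: 0.015441
Step 2: Partial sum = 2.1 + 0.7 + 0.35 + 0.21 + 0.14 + 0.1 + 0.075 + 0.058333 + 0.046667 + 0.038182 + 0.031818 + 0.026923 + 0.023077 + 0.02 + 0.0175 + 0.015441
     = 3.952941
Step 3: The full series sum_(k>=1) 4.2*1/(k(k+1)) converges (telescoping series sum 1/(k(k+1)) = 1; a constant multiple of a convergent series converges).
Step 4: Fix eps > 0. Since sum_k m(|f_k - f| > eps) < infinity, the Borel-Cantelli lemma gives
        m(limsup_k {|f_k - f| > eps}) = 0, i.e. for a.e. x, |f_k(x) - f(x)| <= eps for all large k.
        Applying this with eps = 1/j for j = 1, 2, ... and intersecting the countably many full-measure sets,
        for a.e. x we get limsup_k |f_k(x) - f(x)| <= 1/j for every j, hence f_k -> f almost everywhere.
Conclusion: series converges; Borel-Cantelli yields f_k -> f a.e.


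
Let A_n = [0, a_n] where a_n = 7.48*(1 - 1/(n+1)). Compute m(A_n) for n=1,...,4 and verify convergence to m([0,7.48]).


By continuity of measure from below: if A_n increases to A, then m(A_n) -> m(A).
Here A = [0, 7.48], so m(A) = 7.48
Step 1: a_1 = 7.48*(1 - 1/2) = 3.74, m(A_1) = 3.74
Step 2: a_2 = 7.48*(1 - 1/3) = 4.9867, m(A_2) = 4.9867
Step 3: a_3 = 7.48*(1 - 1/4) = 5.61, m(A_3) = 5.61
Step 4: a_4 = 7.48*(1 - 1/5) = 5.984, m(A_4) = 5.984
Limit: m(A_n) -> m([0,7.48]) = 7.48


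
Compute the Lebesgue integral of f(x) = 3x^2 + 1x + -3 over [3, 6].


The Lebesgue integral of a Riemann-integrable function agrees with the Riemann integral.
Antiderivative F(x) = (3/3)x^3 + (1/2)x^2 + -3x
F(6) = (3/3)*6^3 + (1/2)*6^2 + -3*6
     = (3/3)*216 + (1/2)*36 + -3*6
     = 216 + 18 + -18
     = 216
F(3) = 22.5
Integral = F(6) - F(3) = 216 - 22.5 = 193.5


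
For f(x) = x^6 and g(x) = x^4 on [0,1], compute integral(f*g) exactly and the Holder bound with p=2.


Step 1: Exact integral of f*g = integral(x^10, 0, 1) = 1/11
     = 0.090909
Step 2: Holder bound with p=2, q=2:
  ||f||_p = (integral x^12 dx)^(1/2) = (1/13)^(1/2) = 0.27735
  ||g||_q = (integral x^8 dx)^(1/2) = (1/9)^(1/2) = 0.333333
Step 3: Holder bound = ||f||_p * ||g||_q = 0.27735 * 0.333333 = 0.09245
Verification: 0.090909 <= 0.09245 (Holder holds)


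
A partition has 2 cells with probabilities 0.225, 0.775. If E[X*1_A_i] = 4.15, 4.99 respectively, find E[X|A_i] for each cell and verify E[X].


For each cell A_i: E[X|A_i] = E[X*1_A_i] / P(A_i)
Step 1: E[X|A_1] = 4.15 / 0.225 = 18.444444
Step 2: E[X|A_2] = 4.99 / 0.775 = 6.43871
Verification: E[X] = sum E[X*1_A_i] = 4.15 + 4.99 = 9.14


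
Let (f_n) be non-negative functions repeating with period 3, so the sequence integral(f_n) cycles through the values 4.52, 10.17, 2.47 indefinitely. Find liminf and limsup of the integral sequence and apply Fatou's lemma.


The sequence (integral(f_n)) is periodic with period 3, repeating the values 4.52, 10.17, 2.47 indefinitely.
Step 1: For a periodic sequence, every tail (a_m, a_(m+1), ...) contains all 3 period values infinitely often.
Step 2: Hence inf of every tail = min of the period values = min(4.52, 10.17, 2.47) = 2.47.
        liminf_n integral(f_n) = sup over m of (inf of tail from m) = 2.47.
Step 3: Similarly sup of every tail = max of the period values = 10.17.
        limsup_n integral(f_n) = 10.17.
Step 4: Fatou's lemma: integral(liminf_n f_n) <= liminf_n integral(f_n) = 2.47.
        So the integral of the pointwise liminf is at most 2.47.


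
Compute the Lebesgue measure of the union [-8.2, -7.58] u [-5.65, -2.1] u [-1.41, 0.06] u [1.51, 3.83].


For pairwise disjoint intervals, m(union) = sum of lengths.
= (-7.58 - -8.2) + (-2.1 - -5.65) + (0.06 - -1.41) + (3.83 - 1.51)
= 0.62 + 3.55 + 1.47 + 2.32
= 7.96


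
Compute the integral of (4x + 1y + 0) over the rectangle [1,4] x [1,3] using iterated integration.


By Fubini, integrate in x first, then y.
Step 1: Fix y, integrate over x in [1,4]:
  integral(4x + 1y + 0, x=1..4)
  = 4*(4^2 - 1^2)/2 + (1y + 0)*(4 - 1)
  = 30 + (1y + 0)*3
  = 30 + 3y + 0
  = 30 + 3y
Step 2: Integrate over y in [1,3]:
  integral(30 + 3y, y=1..3)
  = 30*2 + 3*(3^2 - 1^2)/2
  = 60 + 12
  = 72


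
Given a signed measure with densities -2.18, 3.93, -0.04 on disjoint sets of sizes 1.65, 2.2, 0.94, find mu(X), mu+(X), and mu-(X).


Step 1: Compute signed measure on each set:
  Set 1: -2.18 * 1.65 = -3.597
  Set 2: 3.93 * 2.2 = 8.646
  Set 3: -0.04 * 0.94 = -0.0376
Step 2: Total signed measure = (-3.597) + (8.646) + (-0.0376)
     = 5.0114
Step 3: Positive part mu+(X) = sum of positive contributions = 8.646
Step 4: Negative part mu-(X) = |sum of negative contributions| = 3.6346


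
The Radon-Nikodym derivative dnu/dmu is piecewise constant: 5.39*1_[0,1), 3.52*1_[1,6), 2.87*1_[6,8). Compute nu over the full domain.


Integrate each piece of the Radon-Nikodym derivative:
Step 1: integral_0^1 5.39 dx = 5.39*(1-0) = 5.39*1 = 5.39
Step 2: integral_1^6 3.52 dx = 3.52*(6-1) = 3.52*5 = 17.6
Step 3: integral_6^8 2.87 dx = 2.87*(8-6) = 2.87*2 = 5.74
Total: 5.39 + 17.6 + 5.74 = 28.73


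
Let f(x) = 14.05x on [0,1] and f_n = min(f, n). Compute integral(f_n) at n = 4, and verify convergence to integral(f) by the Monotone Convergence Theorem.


f(x) = 14.05x on [0,1]; f_n(x) = min(14.05x, n). At n = 4:
Step 1: f(x) reaches 4 at x = 4/14.05 = 0.284698
Step 2: integral(f_4) = integral(14.05x, 0, 0.284698) + integral(4, 0.284698, 1)
       = 14.05*0.284698^2/2 + 4*(1 - 0.284698)
       = 0.569395 + 2.86121
       = 3.430605
Step 3: As n -> infinity, f_n increases to f, so by MCT integral(f_n) -> integral(f) = 14.05/2 = 7.025.
Convergence: integral(f_4) = 3.430605 -> 7.025 as n -> infinity


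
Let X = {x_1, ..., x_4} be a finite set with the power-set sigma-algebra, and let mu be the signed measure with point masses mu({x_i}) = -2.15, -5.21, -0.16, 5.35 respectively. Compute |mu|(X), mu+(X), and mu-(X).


Step 1: Every measurable set is a union of atoms (the cells / points), so a Hahn decomposition is
  obtained by grouping atoms by sign: P = union of atoms with mu > 0, N = union of the remaining atoms.
  Atoms in P (indices): 4;  atoms in N (indices): 1, 2, 3
  Positive values: 5.35
  Negative values: -2.15, -5.21, -0.16
Step 2: mu+(X) = mu(P) = sum of positive atom values = 5.35
Step 3: mu-(X) = -mu(N) = sum of |negative atom values| = 7.52
Step 4: |mu|(X) = mu+(X) + mu-(X) = 5.35 + 7.52 = 12.87


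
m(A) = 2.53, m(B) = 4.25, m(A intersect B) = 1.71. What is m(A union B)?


By inclusion-exclusion: m(A u B) = m(A) + m(B) - m(A n B)
= 2.53 + 4.25 - 1.71
= 5.07


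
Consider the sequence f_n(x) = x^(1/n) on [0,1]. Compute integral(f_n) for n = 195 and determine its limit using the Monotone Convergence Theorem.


At n = 195: f_195(x) = x^(1/195).
Step 1: integral(x^(1/195), 0, 1) = [x^(1/195+1) / (1/195+1)] from 0 to 1
     = 1 / (1/195 + 1) = 1 / ((195+1)/195) = 195/(195+1)
     = 195/196 = 0.994898
Step 2: As n -> infinity, f_n(x) = x^(1/n) -> 1 for x in (0,1], and f_n is increasing in n.
By MCT, lim_n integral(f_n) = integral(lim_n f_n) = integral(1, 0, 1) = 1.
Step 3: Verify convergence: 195/196 = 0.994898 -> 1


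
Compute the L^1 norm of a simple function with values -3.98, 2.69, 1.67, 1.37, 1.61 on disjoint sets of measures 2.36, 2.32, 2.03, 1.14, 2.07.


Step 1: Compute |f_i|^1 for each value:
  |-3.98|^1 = 3.98
  |2.69|^1 = 2.69
  |1.67|^1 = 1.67
  |1.37|^1 = 1.37
  |1.61|^1 = 1.61
Step 2: Multiply by measures and sum:
  3.98 * 2.36 = 9.3928
  2.69 * 2.32 = 6.2408
  1.67 * 2.03 = 3.3901
  1.37 * 1.14 = 1.5618
  1.61 * 2.07 = 3.3327
Sum = 9.3928 + 6.2408 + 3.3901 + 1.5618 + 3.3327 = 23.9182
Step 3: Take the p-th root:
||f||_1 = (23.9182)^(1/1) = 23.9182


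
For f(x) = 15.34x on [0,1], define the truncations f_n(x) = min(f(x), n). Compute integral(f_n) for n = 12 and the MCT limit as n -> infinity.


f(x) = 15.34x on [0,1]; f_n(x) = min(15.34x, n). At n = 12:
Step 1: f(x) reaches 12 at x = 12/15.34 = 0.782269
Step 2: integral(f_12) = integral(15.34x, 0, 0.782269) + integral(12, 0.782269, 1)
       = 15.34*0.782269^2/2 + 12*(1 - 0.782269)
       = 4.693611 + 2.612777
       = 7.306389
Step 3: As n -> infinity, f_n increases to f, so by MCT integral(f_n) -> integral(f) = 15.34/2 = 7.67.
Convergence: integral(f_12) = 7.306389 -> 7.67 as n -> infinity


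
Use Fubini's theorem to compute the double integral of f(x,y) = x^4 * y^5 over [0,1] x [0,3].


By Fubini's theorem, the double integral factors as a product of single integrals:
Step 1: integral_0^1 x^4 dx = [x^5/5] from 0 to 1
     = 1^5/5 = 0.2
Step 2: integral_0^3 y^5 dy = [y^6/6] from 0 to 3
     = 3^6/6 = 121.5
Step 3: Double integral = 0.2 * 121.5 = 24.3


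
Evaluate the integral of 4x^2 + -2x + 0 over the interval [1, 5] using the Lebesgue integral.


The Lebesgue integral of a Riemann-integrable function agrees with the Riemann integral.
Antiderivative F(x) = (4/3)x^3 + (-2/2)x^2 + 0x
F(5) = (4/3)*5^3 + (-2/2)*5^2 + 0*5
     = (4/3)*125 + (-2/2)*25 + 0*5
     = 166.666667 + -25 + 0
     = 141.666667
F(1) = 0.333333
Integral = F(5) - F(1) = 141.666667 - 0.333333 = 141.333333


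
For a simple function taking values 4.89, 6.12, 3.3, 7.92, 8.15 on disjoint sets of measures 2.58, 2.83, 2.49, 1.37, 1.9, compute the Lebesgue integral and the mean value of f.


Step 1: Integral = sum(value_i * measure_i)
= 4.89*2.58 + 6.12*2.83 + 3.3*2.49 + 7.92*1.37 + 8.15*1.9
= 12.6162 + 17.3196 + 8.217 + 10.8504 + 15.485
= 64.4882
Step 2: Total measure of domain = 2.58 + 2.83 + 2.49 + 1.37 + 1.9 = 11.17
Step 3: Average value = 64.4882 / 11.17 = 5.773339


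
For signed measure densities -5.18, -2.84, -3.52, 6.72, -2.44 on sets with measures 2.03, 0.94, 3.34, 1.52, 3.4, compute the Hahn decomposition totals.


Step 1: Compute signed measure on each set:
  Set 1: -5.18 * 2.03 = -10.5154
  Set 2: -2.84 * 0.94 = -2.6696
  Set 3: -3.52 * 3.34 = -11.7568
  Set 4: 6.72 * 1.52 = 10.2144
  Set 5: -2.44 * 3.4 = -8.296
Step 2: Total signed measure = (-10.5154) + (-2.6696) + (-11.7568) + (10.2144) + (-8.296)
     = -23.0234
Step 3: Positive part mu+(X) = sum of positive contributions = 10.2144
Step 4: Negative part mu-(X) = |sum of negative contributions| = 33.2378


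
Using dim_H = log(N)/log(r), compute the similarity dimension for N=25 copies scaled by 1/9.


For a self-similar set with N copies scaled by 1/r:
dim_H = log(N)/log(r) = log(25)/log(9)
= 3.218876/2.197225
= 1.464974


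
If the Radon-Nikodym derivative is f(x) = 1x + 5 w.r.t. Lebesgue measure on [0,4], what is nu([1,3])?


nu(A) = integral_A (dnu/dmu) dmu = integral_1^3 (1x + 5) dx
Step 1: Antiderivative F(x) = (1/2)x^2 + 5x
Step 2: F(3) = (1/2)*3^2 + 5*3 = 4.5 + 15 = 19.5
Step 3: F(1) = (1/2)*1^2 + 5*1 = 0.5 + 5 = 5.5
Step 4: nu([1,3]) = F(3) - F(1) = 19.5 - 5.5 = 14


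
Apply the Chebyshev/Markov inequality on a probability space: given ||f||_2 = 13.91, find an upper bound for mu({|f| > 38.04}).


Chebyshev/Markov inequality: mu(|f| > eps) <= (||f||_p / eps)^p
Step 1: ||f||_2 / eps = 13.91 / 38.04 = 0.365668
Step 2: Raise to power p = 2:
  (0.365668)^2 = 0.133713
Step 3: Therefore mu(|f| > 38.04) <= 0.133713


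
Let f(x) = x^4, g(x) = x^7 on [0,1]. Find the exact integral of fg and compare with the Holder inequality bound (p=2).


Step 1: Exact integral of f*g = integral(x^11, 0, 1) = 1/12
     = 0.083333
Step 2: Holder bound with p=2, q=2:
  ||f||_p = (integral x^8 dx)^(1/2) = (1/9)^(1/2) = 0.333333
  ||g||_q = (integral x^14 dx)^(1/2) = (1/15)^(1/2) = 0.258199
Step 3: Holder bound = ||f||_p * ||g||_q = 0.333333 * 0.258199 = 0.086066
Verification: 0.083333 <= 0.086066 (Holder holds)


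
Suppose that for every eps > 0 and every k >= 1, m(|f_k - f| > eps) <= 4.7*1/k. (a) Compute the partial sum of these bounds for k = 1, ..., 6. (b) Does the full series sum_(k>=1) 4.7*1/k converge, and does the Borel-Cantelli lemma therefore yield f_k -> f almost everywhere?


Step 1: List the terms 4.7*1/k for k = 1 to 6:
  k=1: 4.7
  k=2: 2.35
  k=3: 1.566667
  k=4: 1.175
  k=5: 0.94
  k=6: 0.783333
Step 2: Partial sum = 4.7 + 2.35 + 1.566667 + 1.175 + 0.94 + 0.783333
     = 11.515
Step 3: The full series sum_(k>=1) 4.7*1/k diverges (harmonic series, p = 1; a nonzero constant multiple of a divergent series diverges).
Step 4: The (first) Borel-Cantelli lemma requires a summable sequence of measures, so it does not apply here;
        from this bound alone no conclusion about a.e. convergence can be drawn (convergence in measure still
        gives an a.e.-convergent subsequence, but not a.e. convergence of the whole sequence).
Conclusion: series diverges; Borel-Cantelli is inconclusive about a.e. convergence of f_k.


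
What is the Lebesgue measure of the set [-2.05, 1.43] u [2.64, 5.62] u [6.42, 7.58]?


For pairwise disjoint intervals, m(union) = sum of lengths.
= (1.43 - -2.05) + (5.62 - 2.64) + (7.58 - 6.42)
= 3.48 + 2.98 + 1.16
= 7.62


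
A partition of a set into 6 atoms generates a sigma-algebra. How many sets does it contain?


Each element of the sigma-algebra is a union of some subset of the 6 atoms.
The number of such subsets is 2^6 = 64.


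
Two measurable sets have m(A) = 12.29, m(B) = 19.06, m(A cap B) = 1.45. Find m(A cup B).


By inclusion-exclusion: m(A u B) = m(A) + m(B) - m(A n B)
= 12.29 + 19.06 - 1.45
= 29.9


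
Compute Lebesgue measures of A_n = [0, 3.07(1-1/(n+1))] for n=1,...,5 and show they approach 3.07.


By continuity of measure from below: if A_n increases to A, then m(A_n) -> m(A).
Here A = [0, 3.07], so m(A) = 3.07
Step 1: a_1 = 3.07*(1 - 1/2) = 1.535, m(A_1) = 1.535
Step 2: a_2 = 3.07*(1 - 1/3) = 2.0467, m(A_2) = 2.0467
Step 3: a_3 = 3.07*(1 - 1/4) = 2.3025, m(A_3) = 2.3025
Step 4: a_4 = 3.07*(1 - 1/5) = 2.456, m(A_4) = 2.456
Step 5: a_5 = 3.07*(1 - 1/6) = 2.5583, m(A_5) = 2.5583
Limit: m(A_n) -> m([0,3.07]) = 3.07


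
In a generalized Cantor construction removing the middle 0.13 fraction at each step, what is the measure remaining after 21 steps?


Step 1: At each step, fraction remaining = 1 - 0.13 = 0.87
Step 2: After 21 steps, measure = (0.87)^21
Result = 0.053691


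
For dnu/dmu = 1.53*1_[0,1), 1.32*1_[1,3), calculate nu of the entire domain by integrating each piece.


Integrate each piece of the Radon-Nikodym derivative:
Step 1: integral_0^1 1.53 dx = 1.53*(1-0) = 1.53*1 = 1.53
Step 2: integral_1^3 1.32 dx = 1.32*(3-1) = 1.32*2 = 2.64
Total: 1.53 + 2.64 = 4.17


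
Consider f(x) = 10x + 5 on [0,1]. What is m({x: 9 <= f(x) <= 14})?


f^(-1)([9, 14]) = {x : 9 <= 10x + 5 <= 14}
Solving: (9 - 5)/10 <= x <= (14 - 5)/10
= [0.4, 0.9]
Intersecting with [0,1]: [0.4, 0.9]
Measure = 0.9 - 0.4 = 0.5


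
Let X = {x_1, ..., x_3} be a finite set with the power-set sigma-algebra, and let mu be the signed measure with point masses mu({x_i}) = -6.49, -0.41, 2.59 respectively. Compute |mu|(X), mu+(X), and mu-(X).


Step 1: Every measurable set is a union of atoms (the cells / points), so a Hahn decomposition is
  obtained by grouping atoms by sign: P = union of atoms with mu > 0, N = union of the remaining atoms.
  Atoms in P (indices): 3;  atoms in N (indices): 1, 2
  Positive values: 2.59
  Negative values: -6.49, -0.41
Step 2: mu+(X) = mu(P) = sum of positive atom values = 2.59
Step 3: mu-(X) = -mu(N) = sum of |negative atom values| = 6.9
Step 4: |mu|(X) = mu+(X) + mu-(X) = 2.59 + 6.9 = 9.49


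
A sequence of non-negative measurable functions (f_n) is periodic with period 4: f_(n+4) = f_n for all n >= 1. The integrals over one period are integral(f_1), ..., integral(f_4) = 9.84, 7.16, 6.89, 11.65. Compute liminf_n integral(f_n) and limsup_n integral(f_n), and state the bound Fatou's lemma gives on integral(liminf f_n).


The sequence (integral(f_n)) is periodic with period 4, repeating the values 9.84, 7.16, 6.89, 11.65 indefinitely.
Step 1: For a periodic sequence, every tail (a_m, a_(m+1), ...) contains all 4 period values infinitely often.
Step 2: Hence inf of every tail = min of the period values = min(9.84, 7.16, 6.89, 11.65) = 6.89.
        liminf_n integral(f_n) = sup over m of (inf of tail from m) = 6.89.
Step 3: Similarly sup of every tail = max of the period values = 11.65.
        limsup_n integral(f_n) = 11.65.
Step 4: Fatou's lemma: integral(liminf_n f_n) <= liminf_n integral(f_n) = 6.89.
        So the integral of the pointwise liminf is at most 6.89.


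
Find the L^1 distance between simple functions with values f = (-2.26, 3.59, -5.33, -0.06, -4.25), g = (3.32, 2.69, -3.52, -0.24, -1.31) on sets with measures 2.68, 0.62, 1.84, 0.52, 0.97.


Step 1: Compute differences f_i - g_i:
  -2.26 - 3.32 = -5.58
  3.59 - 2.69 = 0.9
  -5.33 - -3.52 = -1.81
  -0.06 - -0.24 = 0.18
  -4.25 - -1.31 = -2.94
Step 2: Compute |diff|^1 * measure for each set:
  |-5.58|^1 * 2.68 = 5.58 * 2.68 = 14.9544
  |0.9|^1 * 0.62 = 0.9 * 0.62 = 0.558
  |-1.81|^1 * 1.84 = 1.81 * 1.84 = 3.3304
  |0.18|^1 * 0.52 = 0.18 * 0.52 = 0.0936
  |-2.94|^1 * 0.97 = 2.94 * 0.97 = 2.8518
Step 3: Sum = 21.7882
Step 4: ||f-g||_1 = (21.7882)^(1/1) = 21.7882


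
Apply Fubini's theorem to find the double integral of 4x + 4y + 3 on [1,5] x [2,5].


By Fubini, integrate in x first, then y.
Step 1: Fix y, integrate over x in [1,5]:
  integral(4x + 4y + 3, x=1..5)
  = 4*(5^2 - 1^2)/2 + (4y + 3)*(5 - 1)
  = 48 + (4y + 3)*4
  = 48 + 16y + 12
  = 60 + 16y
Step 2: Integrate over y in [2,5]:
  integral(60 + 16y, y=2..5)
  = 60*3 + 16*(5^2 - 2^2)/2
  = 180 + 168
  = 348


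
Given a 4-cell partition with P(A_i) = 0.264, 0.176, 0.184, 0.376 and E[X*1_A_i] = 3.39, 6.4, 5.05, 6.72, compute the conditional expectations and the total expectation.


For each cell A_i: E[X|A_i] = E[X*1_A_i] / P(A_i)
Step 1: E[X|A_1] = 3.39 / 0.264 = 12.840909
Step 2: E[X|A_2] = 6.4 / 0.176 = 36.363636
Step 3: E[X|A_3] = 5.05 / 0.184 = 27.445652
Step 4: E[X|A_4] = 6.72 / 0.376 = 17.87234
Verification: E[X] = sum E[X*1_A_i] = 3.39 + 6.4 + 5.05 + 6.72 = 21.56


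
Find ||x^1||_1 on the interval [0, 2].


Step 1: ||f||_1 = (integral_0^2 |x^1|^1 dx)^(1/1)
     = (integral_0^2 x^1 dx)^(1/1)
Step 2: integral_0^2 x^1 dx = [x^2/(2)] from 0 to 2 = 2^2/2
     = 4/2 = 2
Step 3: ||f||_1 = (2)^(1/1) = 2


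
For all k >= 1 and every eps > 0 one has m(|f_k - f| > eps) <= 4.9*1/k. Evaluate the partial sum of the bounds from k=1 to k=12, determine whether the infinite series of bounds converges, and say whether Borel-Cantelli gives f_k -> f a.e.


Step 1: List the terms 4.9*1/k for k = 1 to 12:
  k=1: 4.9
  k=2: 2.45
  k=3: 1.633333
  k=4: 1.225
  k=5: 0.98
  k=6: 0.816667
  k=7: 0.7
  k=8: 0.6125
  k=9: 0.544444
  k=10: 0.49
  k=11: 0.445455
  k=12: 0.408333
Step 2: Partial sum = 4.9 + 2.45 + 1.633333 + 1.225 + 0.98 + 0.816667 + 0.7 + 0.6125 + 0.544444 + 0.49 + 0.445455 + 0.408333
     = 15.205732
Step 3: The full series sum_(k>=1) 4.9*1/k diverges (harmonic series, p = 1; a nonzero constant multiple of a divergent series diverges).
Step 4: The (first) Borel-Cantelli lemma requires a summable sequence of measures, so it does not apply here;
        from this bound alone no conclusion about a.e. convergence can be drawn (convergence in measure still
        gives an a.e.-convergent subsequence, but not a.e. convergence of the whole sequence).
Conclusion: series diverges; Borel-Cantelli is inconclusive about a.e. convergence of f_k.


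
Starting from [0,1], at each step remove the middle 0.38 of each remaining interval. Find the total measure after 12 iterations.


Step 1: At each step, fraction remaining = 1 - 0.38 = 0.62
Step 2: After 12 steps, measure = (0.62)^12
Result = 0.003226


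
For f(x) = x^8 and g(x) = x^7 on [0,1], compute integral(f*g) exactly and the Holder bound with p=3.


Step 1: Exact integral of f*g = integral(x^15, 0, 1) = 1/16
     = 0.0625
Step 2: Holder bound with p=3, q=1.5:
  ||f||_p = (integral x^24 dx)^(1/3) = (1/25)^(1/3) = 0.341995
  ||g||_q = (integral x^10.5 dx)^(1/1.5) = (1/11.5)^(1/1.5) = 0.196276
Step 3: Holder bound = ||f||_p * ||g||_q = 0.341995 * 0.196276 = 0.067126
Verification: 0.0625 <= 0.067126 (Holder holds)


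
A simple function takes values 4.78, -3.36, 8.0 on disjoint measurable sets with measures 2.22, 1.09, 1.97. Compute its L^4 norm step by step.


Step 1: Compute |f_i|^4 for each value:
  |4.78|^4 = 522.049383
  |-3.36|^4 = 127.455068
  |8.0|^4 = 4096
Step 2: Multiply by measures and sum:
  522.049383 * 2.22 = 1158.949629
  127.455068 * 1.09 = 138.926024
  4096 * 1.97 = 8069.12
Sum = 1158.949629 + 138.926024 + 8069.12 = 9366.995654
Step 3: Take the p-th root:
||f||_4 = (9366.995654)^(1/4) = 9.837847


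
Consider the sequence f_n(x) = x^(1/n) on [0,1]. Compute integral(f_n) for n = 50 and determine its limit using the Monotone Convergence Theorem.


At n = 50: f_50(x) = x^(1/50).
Step 1: integral(x^(1/50), 0, 1) = [x^(1/50+1) / (1/50+1)] from 0 to 1
     = 1 / (1/50 + 1) = 1 / ((50+1)/50) = 50/(50+1)
     = 50/51 = 0.980392
Step 2: As n -> infinity, f_n(x) = x^(1/n) -> 1 for x in (0,1], and f_n is increasing in n.
By MCT, lim_n integral(f_n) = integral(lim_n f_n) = integral(1, 0, 1) = 1.
Step 3: Verify convergence: 50/51 = 0.980392 -> 1


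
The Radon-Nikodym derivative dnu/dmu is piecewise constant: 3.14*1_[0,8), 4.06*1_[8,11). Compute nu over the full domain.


Integrate each piece of the Radon-Nikodym derivative:
Step 1: integral_0^8 3.14 dx = 3.14*(8-0) = 3.14*8 = 25.12
Step 2: integral_8^11 4.06 dx = 4.06*(11-8) = 4.06*3 = 12.18
Total: 25.12 + 12.18 = 37.3


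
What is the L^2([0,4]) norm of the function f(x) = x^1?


Step 1: ||f||_2 = (integral_0^4 |x^1|^2 dx)^(1/2)
     = (integral_0^4 x^2 dx)^(1/2)
Step 2: integral_0^4 x^2 dx = [x^3/(3)] from 0 to 4 = 4^3/3
     = 64/3 = 21.333333
Step 3: ||f||_2 = (21.333333)^(1/2) = 4.618802


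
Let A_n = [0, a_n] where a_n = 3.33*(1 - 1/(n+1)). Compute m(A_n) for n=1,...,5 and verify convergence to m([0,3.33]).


By continuity of measure from below: if A_n increases to A, then m(A_n) -> m(A).
Here A = [0, 3.33], so m(A) = 3.33
Step 1: a_1 = 3.33*(1 - 1/2) = 1.665, m(A_1) = 1.665
Step 2: a_2 = 3.33*(1 - 1/3) = 2.22, m(A_2) = 2.22
Step 3: a_3 = 3.33*(1 - 1/4) = 2.4975, m(A_3) = 2.4975
Step 4: a_4 = 3.33*(1 - 1/5) = 2.664, m(A_4) = 2.664
Step 5: a_5 = 3.33*(1 - 1/6) = 2.775, m(A_5) = 2.775
Limit: m(A_n) -> m([0,3.33]) = 3.33


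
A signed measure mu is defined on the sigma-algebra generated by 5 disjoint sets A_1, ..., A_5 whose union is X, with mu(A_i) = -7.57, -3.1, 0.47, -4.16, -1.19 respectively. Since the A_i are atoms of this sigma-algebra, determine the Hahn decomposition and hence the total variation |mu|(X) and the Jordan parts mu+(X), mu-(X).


Step 1: Every measurable set is a union of atoms (the cells / points), so a Hahn decomposition is
  obtained by grouping atoms by sign: P = union of atoms with mu > 0, N = union of the remaining atoms.
  Atoms in P (indices): 3;  atoms in N (indices): 1, 2, 4, 5
  Positive values: 0.47
  Negative values: -7.57, -3.1, -4.16, -1.19
Step 2: mu+(X) = mu(P) = sum of positive atom values = 0.47
Step 3: mu-(X) = -mu(N) = sum of |negative atom values| = 16.02
Step 4: |mu|(X) = mu+(X) + mu-(X) = 0.47 + 16.02 = 16.49


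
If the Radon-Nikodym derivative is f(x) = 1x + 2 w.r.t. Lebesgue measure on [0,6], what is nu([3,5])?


nu(A) = integral_A (dnu/dmu) dmu = integral_3^5 (1x + 2) dx
Step 1: Antiderivative F(x) = (1/2)x^2 + 2x
Step 2: F(5) = (1/2)*5^2 + 2*5 = 12.5 + 10 = 22.5
Step 3: F(3) = (1/2)*3^2 + 2*3 = 4.5 + 6 = 10.5
Step 4: nu([3,5]) = F(5) - F(3) = 22.5 - 10.5 = 12


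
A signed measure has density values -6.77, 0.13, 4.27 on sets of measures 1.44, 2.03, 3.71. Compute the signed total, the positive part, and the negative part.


Step 1: Compute signed measure on each set:
  Set 1: -6.77 * 1.44 = -9.7488
  Set 2: 0.13 * 2.03 = 0.2639
  Set 3: 4.27 * 3.71 = 15.8417
Step 2: Total signed measure = (-9.7488) + (0.2639) + (15.8417)
     = 6.3568
Step 3: Positive part mu+(X) = sum of positive contributions = 16.1056
Step 4: Negative part mu-(X) = |sum of negative contributions| = 9.7488


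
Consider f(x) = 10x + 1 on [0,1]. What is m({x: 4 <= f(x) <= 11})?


f^(-1)([4, 11]) = {x : 4 <= 10x + 1 <= 11}
Solving: (4 - 1)/10 <= x <= (11 - 1)/10
= [0.3, 1]
Intersecting with [0,1]: [0.3, 1]
Measure = 1 - 0.3 = 0.7


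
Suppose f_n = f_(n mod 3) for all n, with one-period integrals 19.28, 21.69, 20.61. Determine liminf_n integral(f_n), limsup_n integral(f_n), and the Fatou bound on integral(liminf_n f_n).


The sequence (integral(f_n)) is periodic with period 3, repeating the values 19.28, 21.69, 20.61 indefinitely.
Step 1: For a periodic sequence, every tail (a_m, a_(m+1), ...) contains all 3 period values infinitely often.
Step 2: Hence inf of every tail = min of the period values = min(19.28, 21.69, 20.61) = 19.28.
        liminf_n integral(f_n) = sup over m of (inf of tail from m) = 19.28.
Step 3: Similarly sup of every tail = max of the period values = 21.69.
        limsup_n integral(f_n) = 21.69.
Step 4: Fatou's lemma: integral(liminf_n f_n) <= liminf_n integral(f_n) = 19.28.
        So the integral of the pointwise liminf is at most 19.28.


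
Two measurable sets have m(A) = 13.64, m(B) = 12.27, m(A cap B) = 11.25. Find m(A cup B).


By inclusion-exclusion: m(A u B) = m(A) + m(B) - m(A n B)
= 13.64 + 12.27 - 11.25
= 14.66


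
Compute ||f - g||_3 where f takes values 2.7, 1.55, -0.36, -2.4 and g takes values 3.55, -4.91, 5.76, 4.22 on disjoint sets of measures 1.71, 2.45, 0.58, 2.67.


Step 1: Compute differences f_i - g_i:
  2.7 - 3.55 = -0.85
  1.55 - -4.91 = 6.46
  -0.36 - 5.76 = -6.12
  -2.4 - 4.22 = -6.62
Step 2: Compute |diff|^3 * measure for each set:
  |-0.85|^3 * 1.71 = 0.614125 * 1.71 = 1.050154
  |6.46|^3 * 2.45 = 269.586136 * 2.45 = 660.486033
  |-6.12|^3 * 0.58 = 229.220928 * 0.58 = 132.948138
  |-6.62|^3 * 2.67 = 290.117528 * 2.67 = 774.6138
Step 3: Sum = 1569.098125
Step 4: ||f-g||_3 = (1569.098125)^(1/3) = 11.620283


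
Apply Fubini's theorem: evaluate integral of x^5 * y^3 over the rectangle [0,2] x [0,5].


By Fubini's theorem, the double integral factors as a product of single integrals:
Step 1: integral_0^2 x^5 dx = [x^6/6] from 0 to 2
     = 2^6/6 = 10.666667
Step 2: integral_0^5 y^3 dy = [y^4/4] from 0 to 5
     = 5^4/4 = 156.25
Step 3: Double integral = 10.666667 * 156.25 = 1666.666667


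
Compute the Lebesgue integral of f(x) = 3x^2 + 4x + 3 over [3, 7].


The Lebesgue integral of a Riemann-integrable function agrees with the Riemann integral.
Antiderivative F(x) = (3/3)x^3 + (4/2)x^2 + 3x
F(7) = (3/3)*7^3 + (4/2)*7^2 + 3*7
     = (3/3)*343 + (4/2)*49 + 3*7
     = 343 + 98 + 21
     = 462
F(3) = 54
Integral = F(7) - F(3) = 462 - 54 = 408


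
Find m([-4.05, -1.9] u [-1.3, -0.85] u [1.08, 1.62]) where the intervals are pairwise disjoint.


For pairwise disjoint intervals, m(union) = sum of lengths.
= (-1.9 - -4.05) + (-0.85 - -1.3) + (1.62 - 1.08)
= 2.15 + 0.45 + 0.54
= 3.14


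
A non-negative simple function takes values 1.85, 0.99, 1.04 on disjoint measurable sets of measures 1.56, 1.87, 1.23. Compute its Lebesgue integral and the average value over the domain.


Step 1: Integral = sum(value_i * measure_i)
= 1.85*1.56 + 0.99*1.87 + 1.04*1.23
= 2.886 + 1.8513 + 1.2792
= 6.0165
Step 2: Total measure of domain = 1.56 + 1.87 + 1.23 = 4.66
Step 3: Average value = 6.0165 / 4.66 = 1.291094


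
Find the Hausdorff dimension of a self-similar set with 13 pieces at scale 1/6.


For a self-similar set with N copies scaled by 1/r:
dim_H = log(N)/log(r) = log(13)/log(6)
= 2.564949/1.791759
= 1.431525


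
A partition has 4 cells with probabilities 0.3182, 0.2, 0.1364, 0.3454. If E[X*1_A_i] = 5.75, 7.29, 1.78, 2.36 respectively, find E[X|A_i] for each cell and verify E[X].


For each cell A_i: E[X|A_i] = E[X*1_A_i] / P(A_i)
Step 1: E[X|A_1] = 5.75 / 0.3182 = 18.070396
Step 2: E[X|A_2] = 7.29 / 0.2 = 36.45
Step 3: E[X|A_3] = 1.78 / 0.1364 = 13.049853
Step 4: E[X|A_4] = 2.36 / 0.3454 = 6.832658
Verification: E[X] = sum E[X*1_A_i] = 5.75 + 7.29 + 1.78 + 2.36 = 17.18


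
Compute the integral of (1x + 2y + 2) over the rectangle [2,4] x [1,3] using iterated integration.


By Fubini, integrate in x first, then y.
Step 1: Fix y, integrate over x in [2,4]:
  integral(1x + 2y + 2, x=2..4)
  = 1*(4^2 - 2^2)/2 + (2y + 2)*(4 - 2)
  = 6 + (2y + 2)*2
  = 6 + 4y + 4
  = 10 + 4y
Step 2: Integrate over y in [1,3]:
  integral(10 + 4y, y=1..3)
  = 10*2 + 4*(3^2 - 1^2)/2
  = 20 + 16
  = 36


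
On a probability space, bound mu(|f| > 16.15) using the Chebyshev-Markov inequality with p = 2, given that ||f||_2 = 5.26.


Chebyshev/Markov inequality: mu(|f| > eps) <= (||f||_p / eps)^p
Step 1: ||f||_2 / eps = 5.26 / 16.15 = 0.325697
Step 2: Raise to power p = 2:
  (0.325697)^2 = 0.106078
Step 3: Therefore mu(|f| > 16.15) <= 0.106078


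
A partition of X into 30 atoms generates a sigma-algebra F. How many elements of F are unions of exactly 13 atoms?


Each element of F is a union of some subset of the 30 atoms.
Elements that are unions of exactly 13 atoms correspond to 13-element subsets of the 30 atoms.
Count = C(30, 13) = 30! / (13! * 17!) = 119759850.


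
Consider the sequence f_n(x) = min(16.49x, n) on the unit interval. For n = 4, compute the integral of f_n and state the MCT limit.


f(x) = 16.49x on [0,1]; f_n(x) = min(16.49x, n). At n = 4:
Step 1: f(x) reaches 4 at x = 4/16.49 = 0.242571
Step 2: integral(f_4) = integral(16.49x, 0, 0.242571) + integral(4, 0.242571, 1)
       = 16.49*0.242571^2/2 + 4*(1 - 0.242571)
       = 0.485143 + 3.029715
       = 3.514857
Step 3: As n -> infinity, f_n increases to f, so by MCT integral(f_n) -> integral(f) = 16.49/2 = 8.245.
Convergence: integral(f_4) = 3.514857 -> 8.245 as n -> infinity


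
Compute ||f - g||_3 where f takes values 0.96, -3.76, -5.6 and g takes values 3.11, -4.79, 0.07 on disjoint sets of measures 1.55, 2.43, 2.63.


Step 1: Compute differences f_i - g_i:
  0.96 - 3.11 = -2.15
  -3.76 - -4.79 = 1.03
  -5.6 - 0.07 = -5.67
Step 2: Compute |diff|^3 * measure for each set:
  |-2.15|^3 * 1.55 = 9.938375 * 1.55 = 15.404481
  |1.03|^3 * 2.43 = 1.092727 * 2.43 = 2.655327
  |-5.67|^3 * 2.63 = 182.284263 * 2.63 = 479.407612
Step 3: Sum = 497.46742
Step 4: ||f-g||_3 = (497.46742)^(1/3) = 7.923582


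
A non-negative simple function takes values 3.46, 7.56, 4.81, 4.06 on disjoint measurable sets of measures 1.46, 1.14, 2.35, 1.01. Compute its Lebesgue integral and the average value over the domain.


Step 1: Integral = sum(value_i * measure_i)
= 3.46*1.46 + 7.56*1.14 + 4.81*2.35 + 4.06*1.01
= 5.0516 + 8.6184 + 11.3035 + 4.1006
= 29.0741
Step 2: Total measure of domain = 1.46 + 1.14 + 2.35 + 1.01 = 5.96
Step 3: Average value = 29.0741 / 5.96 = 4.878205


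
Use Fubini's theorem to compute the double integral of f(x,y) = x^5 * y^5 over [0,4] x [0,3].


By Fubini's theorem, the double integral factors as a product of single integrals:
Step 1: integral_0^4 x^5 dx = [x^6/6] from 0 to 4
     = 4^6/6 = 682.666667
Step 2: integral_0^3 y^5 dy = [y^6/6] from 0 to 3
     = 3^6/6 = 121.5
Step 3: Double integral = 682.666667 * 121.5 = 82944


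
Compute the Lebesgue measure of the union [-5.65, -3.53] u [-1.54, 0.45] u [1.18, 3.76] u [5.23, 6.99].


For pairwise disjoint intervals, m(union) = sum of lengths.
= (-3.53 - -5.65) + (0.45 - -1.54) + (3.76 - 1.18) + (6.99 - 5.23)
= 2.12 + 1.99 + 2.58 + 1.76
= 8.45


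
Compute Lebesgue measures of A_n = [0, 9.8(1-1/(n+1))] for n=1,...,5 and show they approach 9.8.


By continuity of measure from below: if A_n increases to A, then m(A_n) -> m(A).
Here A = [0, 9.8], so m(A) = 9.8
Step 1: a_1 = 9.8*(1 - 1/2) = 4.9, m(A_1) = 4.9
Step 2: a_2 = 9.8*(1 - 1/3) = 6.5333, m(A_2) = 6.5333
Step 3: a_3 = 9.8*(1 - 1/4) = 7.35, m(A_3) = 7.35
Step 4: a_4 = 9.8*(1 - 1/5) = 7.84, m(A_4) = 7.84
Step 5: a_5 = 9.8*(1 - 1/6) = 8.1667, m(A_5) = 8.1667
Limit: m(A_n) -> m([0,9.8]) = 9.8


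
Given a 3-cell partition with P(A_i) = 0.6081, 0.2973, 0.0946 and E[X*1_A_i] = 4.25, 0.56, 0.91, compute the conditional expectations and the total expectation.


For each cell A_i: E[X|A_i] = E[X*1_A_i] / P(A_i)
Step 1: E[X|A_1] = 4.25 / 0.6081 = 6.988982
Step 2: E[X|A_2] = 0.56 / 0.2973 = 1.883619
Step 3: E[X|A_3] = 0.91 / 0.0946 = 9.61945
Verification: E[X] = sum E[X*1_A_i] = 4.25 + 0.56 + 0.91 = 5.72


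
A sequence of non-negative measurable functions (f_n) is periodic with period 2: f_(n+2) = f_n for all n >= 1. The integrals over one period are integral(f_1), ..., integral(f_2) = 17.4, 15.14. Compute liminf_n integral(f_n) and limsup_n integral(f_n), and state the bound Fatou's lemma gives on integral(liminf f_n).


The sequence (integral(f_n)) is periodic with period 2, repeating the values 17.4, 15.14 indefinitely.
Step 1: For a periodic sequence, every tail (a_m, a_(m+1), ...) contains all 2 period values infinitely often.
Step 2: Hence inf of every tail = min of the period values = min(17.4, 15.14) = 15.14.
        liminf_n integral(f_n) = sup over m of (inf of tail from m) = 15.14.
Step 3: Similarly sup of every tail = max of the period values = 17.4.
        limsup_n integral(f_n) = 17.4.
Step 4: Fatou's lemma: integral(liminf_n f_n) <= liminf_n integral(f_n) = 15.14.
        So the integral of the pointwise liminf is at most 15.14.


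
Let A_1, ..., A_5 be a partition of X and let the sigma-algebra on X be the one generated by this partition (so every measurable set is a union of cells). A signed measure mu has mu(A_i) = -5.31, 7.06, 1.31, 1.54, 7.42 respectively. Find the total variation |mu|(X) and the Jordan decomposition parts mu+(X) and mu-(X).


Step 1: Every measurable set is a union of atoms (the cells / points), so a Hahn decomposition is
  obtained by grouping atoms by sign: P = union of atoms with mu > 0, N = union of the remaining atoms.
  Atoms in P (indices): 2, 3, 4, 5;  atoms in N (indices): 1
  Positive values: 7.06, 1.31, 1.54, 7.42
  Negative values: -5.31
Step 2: mu+(X) = mu(P) = sum of positive atom values = 17.33
Step 3: mu-(X) = -mu(N) = sum of |negative atom values| = 5.31
Step 4: |mu|(X) = mu+(X) + mu-(X) = 17.33 + 5.31 = 22.64


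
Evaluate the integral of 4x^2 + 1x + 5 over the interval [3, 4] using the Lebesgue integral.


The Lebesgue integral of a Riemann-integrable function agrees with the Riemann integral.
Antiderivative F(x) = (4/3)x^3 + (1/2)x^2 + 5x
F(4) = (4/3)*4^3 + (1/2)*4^2 + 5*4
     = (4/3)*64 + (1/2)*16 + 5*4
     = 85.333333 + 8 + 20
     = 113.333333
F(3) = 55.5
Integral = F(4) - F(3) = 113.333333 - 55.5 = 57.833333
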